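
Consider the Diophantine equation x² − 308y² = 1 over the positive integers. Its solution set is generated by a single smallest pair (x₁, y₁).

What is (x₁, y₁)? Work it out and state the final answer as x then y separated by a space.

351 20

√308 → a₀=17, period (1,1,4,1,1,34); ℓ=6 even so k=5
a_0=17:  p_0=17·1+0=17,  q_0=17·0+1=1
…
a_3=4:  p_3=4·35+18=158,  q_3=4·2+1=9
a_4=1:  p_4=1·158+35=193,  q_4=1·9+2=11
a_5=1:  p_5=1·193+158=351,  q_5=1·11+9=20
→ (351, 20).  Check: 351²=123201, 308·20²=123200, difference 1.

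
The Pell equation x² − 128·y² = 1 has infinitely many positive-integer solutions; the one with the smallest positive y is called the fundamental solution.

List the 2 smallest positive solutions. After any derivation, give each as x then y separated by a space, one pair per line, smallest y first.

577 51
665857 58854

d=128: √d = [11; 3,5,3,22] (ℓ=4, even), read p_3/q_3
step 0: (11, 1)  from 11·(1,0) + (0,1)
step 1: (34, 3)  from 3·(11,1) + (1,0)
step 2: (181, 16)  from 5·(34,3) + (11,1)
step 3: (577, 51)  from 3·(181,16) + (34,3)
(x₁, y₁) = (577, 51);  577² − 128·51² = 1 ✓
n=2: (577,51)∘(577,51) = (577·577+128·51·51, 577·51+51·577) = (665857,58854)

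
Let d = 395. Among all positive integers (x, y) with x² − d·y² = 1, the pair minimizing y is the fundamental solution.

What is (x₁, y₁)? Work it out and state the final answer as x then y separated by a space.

d=395: √d = [19; 1,6,1,38] (ℓ=4, even), read p_3/q_3
i=0: a=19 ⇒ p=19, q=1
i=1: a=1 ⇒ p=20, q=1
i=2: a=6 ⇒ p=139, q=7
i=3: a=1 ⇒ p=159, q=8
(x₁, y₁) = (159, 8);  159² − 395·8² = 1 ✓

159 8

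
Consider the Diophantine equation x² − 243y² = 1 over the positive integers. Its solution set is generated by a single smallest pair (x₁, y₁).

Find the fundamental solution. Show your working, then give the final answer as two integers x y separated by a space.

√243 → a₀=15, period (1,1,2,3,15,3,2,1,1,30); ℓ=10 even so k=9
i=0: a=15 ⇒ p=15, q=1
…
i=2: a=1 ⇒ p=31, q=2
i=3: a=2 ⇒ p=78, q=5
i=4: a=3 ⇒ p=265, q=17
i=5: a=15 ⇒ p=4053, q=260
…
i=8: a=1 ⇒ p=41325, q=2651
i=9: a=1 ⇒ p=70226, q=4505
fundamental: x₁=70226, y₁=4505  (since 4931691076 − 243·20295025 = 1)

70226 4505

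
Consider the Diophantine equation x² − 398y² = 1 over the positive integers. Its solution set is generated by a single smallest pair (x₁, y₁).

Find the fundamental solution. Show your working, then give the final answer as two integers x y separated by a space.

[19; 1,18,1,38] for √398; ℓ=4 ⇒ convergent index 3
k=0  a_k=19  p_k/q_k = 19/1
…
k=2  a_k=18  p_k/q_k = 379/19
k=3  a_k=1  p_k/q_k = 399/20
fundamental: x₁=399, y₁=20  (since 159201 − 398·400 = 1)

399 20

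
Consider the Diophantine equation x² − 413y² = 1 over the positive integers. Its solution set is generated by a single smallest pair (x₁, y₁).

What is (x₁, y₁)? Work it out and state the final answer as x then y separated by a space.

113399 5580

[20; 3,9,1,4,1,9,3,40] for √413; ℓ=8 ⇒ convergent index 7
i=0: a=20 ⇒ p=20, q=1
…
i=6: a=9 ⇒ p=36560, q=1799
i=7: a=3 ⇒ p=113399, q=5580
(x₁, y₁) = (113399, 5580);  113399² − 413·5580² = 1 ✓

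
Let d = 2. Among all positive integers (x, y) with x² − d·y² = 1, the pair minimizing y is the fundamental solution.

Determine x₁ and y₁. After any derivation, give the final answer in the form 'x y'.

3 2

√2 → a₀=1, period (2); ℓ=1 odd so k=1
a_0=1:  p_0=1·1+0=1,  q_0=1·0+1=1
a_1=2:  p_1=2·1+1=3,  q_1=2·1+0=2
→ (3, 2).  Check: 3²=9, 2·2²=8, difference 1.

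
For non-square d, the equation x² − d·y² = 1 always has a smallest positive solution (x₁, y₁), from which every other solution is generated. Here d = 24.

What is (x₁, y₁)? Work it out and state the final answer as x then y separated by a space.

d=24: √d = [4; 1,8] (ℓ=2, even), read p_1/q_1
k=0  a_k=4  p_k/q_k = 4/1
k=1  a_k=1  p_k/q_k = 5/1
fundamental: x₁=5, y₁=1  (since 25 − 24·1 = 1)

5 1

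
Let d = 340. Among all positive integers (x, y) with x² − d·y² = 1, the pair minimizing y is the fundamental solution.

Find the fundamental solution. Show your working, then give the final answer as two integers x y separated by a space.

[18; 2,3,1,1,1,…,3,2,36] for √340; ℓ=14 ⇒ convergent index 13
a_0=18:  p_0=18·1+0=18,  q_0=18·0+1=1
…
a_4=1:  p_4=1·166+129=295,  q_4=1·9+7=16
…
a_7=8:  p_7=8·756+461=6509,  q_7=8·41+25=353
…
a_9=1:  p_9=1·7265+6509=13774,  q_9=1·394+353=747
a_10=1:  p_10=1·13774+7265=21039,  q_10=1·747+394=1141
a_11=1:  p_11=1·21039+13774=34813,  q_11=1·1141+747=1888
a_12=3:  p_12=3·34813+21039=125478,  q_12=3·1888+1141=6805
a_13=2:  p_13=2·125478+34813=285769,  q_13=2·6805+1888=15498
fundamental: x₁=285769, y₁=15498  (since 81663921361 − 340·240188004 = 1)

285769 15498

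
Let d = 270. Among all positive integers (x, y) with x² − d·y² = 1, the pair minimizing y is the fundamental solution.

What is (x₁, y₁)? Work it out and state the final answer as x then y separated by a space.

5291 322

[16; 2,3,6,3,2,32] for √270; ℓ=6 ⇒ convergent index 5
i=0: a=16 ⇒ p=16, q=1
…
i=2: a=3 ⇒ p=115, q=7
i=3: a=6 ⇒ p=723, q=44
i=4: a=3 ⇒ p=2284, q=139
i=5: a=2 ⇒ p=5291, q=322
→ (5291, 322).  Check: 5291²=27994681, 270·322²=27994680, difference 1.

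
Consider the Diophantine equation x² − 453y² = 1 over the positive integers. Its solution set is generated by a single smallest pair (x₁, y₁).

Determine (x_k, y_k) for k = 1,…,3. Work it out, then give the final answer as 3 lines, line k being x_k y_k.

d=453: √d = [21; 3,1,1,10,14,10,1,1,3,42] (ℓ=10, even), read p_9/q_9
a_0=21:  p_0=21·1+0=21,  q_0=21·0+1=1
a_1=3:  p_1=3·21+1=64,  q_1=3·1+0=3
a_2=1:  p_2=1·64+21=85,  q_2=1·3+1=4
a_3=1:  p_3=1·85+64=149,  q_3=1·4+3=7
a_4=10:  p_4=10·149+85=1575,  q_4=10·7+4=74
a_5=14:  p_5=14·1575+149=22199,  q_5=14·74+7=1043
…
a_7=1:  p_7=1·223565+22199=245764,  q_7=1·10504+1043=11547
a_8=1:  p_8=1·245764+223565=469329,  q_8=1·11547+10504=22051
a_9=3:  p_9=3·469329+245764=1653751,  q_9=3·22051+11547=77700
fundamental: x₁=1653751, y₁=77700  (since 2734892370001 − 453·6037290000 = 1)
n=2: (1653751,77700)∘(1653751,77700) = (1653751·1653751+453·77700·77700, 1653751·77700+77700·1653751) = (5469784740001,256992905400)
n=3: (5469784740001,256992905400)∘(1653751,77700) = (1653751·5469784740001+453·77700·256992905400, 1653751·256992905400+77700·5469784740001) = (18091323967121133751,850004548596233100)

1653751 77700
5469784740001 256992905400
18091323967121133751 850004548596233100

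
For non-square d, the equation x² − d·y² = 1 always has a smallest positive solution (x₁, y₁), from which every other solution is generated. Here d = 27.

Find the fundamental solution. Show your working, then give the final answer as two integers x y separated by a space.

√27 = [5; 5,10, …], period ℓ=2 (even) → k=1
a_0=5:  p_0=5·1+0=5,  q_0=5·0+1=1
a_1=5:  p_1=5·5+1=26,  q_1=5·1+0=5
→ (26, 5).  Check: 26²=676, 27·5²=675, difference 1.

26 5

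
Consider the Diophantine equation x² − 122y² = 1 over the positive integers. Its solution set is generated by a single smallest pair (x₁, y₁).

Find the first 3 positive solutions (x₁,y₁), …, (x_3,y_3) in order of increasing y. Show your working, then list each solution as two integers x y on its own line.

243 22
118097 10692
57394899 5196290

[11; 22] for √122; ℓ=1 ⇒ convergent index 1
k=0  a_k=11  p_k/q_k = 11/1
k=1  a_k=22  p_k/q_k = 243/22
→ (243, 22).  Check: 243²=59049, 122·22²=59048, difference 1.
k=2:  x_2 = 243·243+122·22·22 = 118097,  y_2 = 243·22+22·243 = 10692
k=3:  x_3 = 243·118097+122·22·10692 = 57394899,  y_3 = 243·10692+22·118097 = 5196290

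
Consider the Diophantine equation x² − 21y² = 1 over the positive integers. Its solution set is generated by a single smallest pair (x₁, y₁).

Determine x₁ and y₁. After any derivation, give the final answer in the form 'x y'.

√21 → a₀=4, period (1,1,2,1,1,8); ℓ=6 even so k=5
step 0: (4, 1)  from 4·(1,0) + (0,1)
…
step 3: (23, 5)  from 2·(9,2) + (5,1)
step 4: (32, 7)  from 1·(23,5) + (9,2)
step 5: (55, 12)  from 1·(32,7) + (23,5)
fundamental: x₁=55, y₁=12  (since 3025 − 21·144 = 1)

55 12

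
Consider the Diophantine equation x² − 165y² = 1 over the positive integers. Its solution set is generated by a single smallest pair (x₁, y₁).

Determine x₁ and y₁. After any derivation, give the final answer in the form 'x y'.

[12; 1,5,2,5,1,24] for √165; ℓ=6 ⇒ convergent index 5
i=0: a=12 ⇒ p=12, q=1
i=1: a=1 ⇒ p=13, q=1
…
i=3: a=2 ⇒ p=167, q=13
i=4: a=5 ⇒ p=912, q=71
i=5: a=1 ⇒ p=1079, q=84
(x₁, y₁) = (1079, 84);  1079² − 165·84² = 1 ✓

1079 84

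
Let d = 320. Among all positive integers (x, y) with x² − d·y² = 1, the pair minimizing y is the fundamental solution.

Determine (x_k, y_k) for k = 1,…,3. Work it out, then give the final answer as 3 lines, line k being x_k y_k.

161 9
51841 2898
16692641 933147

√320 → a₀=17, period (1,7,1,34); ℓ=4 even so k=3
k=0  a_k=17  p_k/q_k = 17/1
…
k=2  a_k=7  p_k/q_k = 143/8
k=3  a_k=1  p_k/q_k = 161/9
fundamental: x₁=161, y₁=9  (since 25921 − 320·81 = 1)
(161+9√320)^2 = 51841 + 2898√320
(161+9√320)^3 = 16692641 + 933147√320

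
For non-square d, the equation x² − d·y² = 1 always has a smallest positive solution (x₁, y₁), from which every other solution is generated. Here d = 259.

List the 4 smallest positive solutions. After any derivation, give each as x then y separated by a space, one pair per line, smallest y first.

847225 52644
1435580401249 89202625800
2432519210895520825 151149389286757356
4121782176900479681520001 256115082676856799248400

√259 = [16; 10,1,2,3,4,3,2,1,10,32, …], period ℓ=10 (even) → k=9
k=0  a_k=16  p_k/q_k = 16/1
…
k=2  a_k=1  p_k/q_k = 177/11
…
k=6  a_k=3  p_k/q_k = 23931/1487
…
k=8  a_k=1  p_k/q_k = 79196/4921
k=9  a_k=10  p_k/q_k = 847225/52644
fundamental: x₁=847225, y₁=52644  (since 717790200625 − 259·2771390736 = 1)
(847225+52644√259)^2 = 1435580401249 + 89202625800√259
(847225+52644√259)^3 = 2432519210895520825 + 151149389286757356√259
(847225+52644√259)^4 = 4121782176900479681520001 + 256115082676856799248400√259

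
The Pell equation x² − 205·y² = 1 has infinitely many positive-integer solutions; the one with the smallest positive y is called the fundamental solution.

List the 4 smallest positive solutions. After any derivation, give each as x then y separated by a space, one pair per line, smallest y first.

[14; 3,6,1,4,1,6,3,28] for √205; ℓ=8 ⇒ convergent index 7
k=0  a_k=14  p_k/q_k = 14/1
…
k=3  a_k=1  p_k/q_k = 315/22
k=4  a_k=4  p_k/q_k = 1532/107
…
k=6  a_k=6  p_k/q_k = 12614/881
k=7  a_k=3  p_k/q_k = 39689/2772
fundamental: x₁=39689, y₁=2772  (since 1575216721 − 205·7683984 = 1)
n=2: (39689,2772)∘(39689,2772) = (39689·39689+205·2772·2772, 39689·2772+2772·39689) = (3150433441,220035816)
n=3: (3150433441,220035816)∘(39689,2772) = (39689·3150433441+205·2772·220035816, 39689·220035816+2772·3150433441) = (250075105640009,17466002999676)
n=4: (250075105640009,17466002999676)∘(39689,2772) = (39689·250075105640009+205·2772·17466002999676, 39689·17466002999676+2772·250075105640009) = (19850461732342200961,1386416385888245712)

39689 2772
3150433441 220035816
250075105640009 17466002999676
19850461732342200961 1386416385888245712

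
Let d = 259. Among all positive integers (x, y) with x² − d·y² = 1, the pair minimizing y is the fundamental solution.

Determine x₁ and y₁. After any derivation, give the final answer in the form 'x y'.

√259 → a₀=16, period (10,1,2,3,4,3,2,1,10,32); ℓ=10 even so k=9
step 0: (16, 1)  from 16·(1,0) + (0,1)
…
step 3: (515, 32)  from 2·(177,11) + (161,10)
…
step 6: (23931, 1487)  from 3·(7403,460) + (1722,107)
step 7: (55265, 3434)  from 2·(23931,1487) + (7403,460)
step 8: (79196, 4921)  from 1·(55265,3434) + (23931,1487)
step 9: (847225, 52644)  from 10·(79196,4921) + (55265,3434)
→ (847225, 52644).  Check: 847225²=717790200625, 259·52644²=717790200624, difference 1.

847225 52644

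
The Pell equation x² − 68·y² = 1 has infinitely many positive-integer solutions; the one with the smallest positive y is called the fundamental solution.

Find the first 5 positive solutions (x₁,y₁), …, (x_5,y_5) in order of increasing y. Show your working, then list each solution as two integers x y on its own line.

√68 = [8; 4,16, …], period ℓ=2 (even) → k=1
a_0=8:  p_0=8·1+0=8,  q_0=8·0+1=1
a_1=4:  p_1=4·8+1=33,  q_1=4·1+0=4
→ (33, 4).  Check: 33²=1089, 68·4²=1088, difference 1.
(x_2, y_2) = (33·33 + 68·4·4, 33·4 + 4·33) = (2177, 264)
(x_3, y_3) = (33·2177 + 68·4·264, 33·264 + 4·2177) = (143649, 17420)
(x_4, y_4) = (33·143649 + 68·4·17420, 33·17420 + 4·143649) = (9478657, 1149456)
(x_5, y_5) = (33·9478657 + 68·4·1149456, 33·1149456 + 4·9478657) = (625447713, 75846676)

33 4
2177 264
143649 17420
9478657 1149456
625447713 75846676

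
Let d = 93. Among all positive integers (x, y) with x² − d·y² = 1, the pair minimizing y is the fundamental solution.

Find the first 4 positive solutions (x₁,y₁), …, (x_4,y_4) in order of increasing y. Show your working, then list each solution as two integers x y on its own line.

12151 1260
295293601 30620520
7176225079351 744139875780
174396621583094401 18084087230585040

√93 = [9; 1,1,1,4,6,4,1,1,1,18, …], period ℓ=10 (even) → k=9
i=0: a=9 ⇒ p=9, q=1
…
i=4: a=4 ⇒ p=135, q=14
i=5: a=6 ⇒ p=839, q=87
…
i=8: a=1 ⇒ p=7821, q=811
i=9: a=1 ⇒ p=12151, q=1260
(x₁, y₁) = (12151, 1260);  12151² − 93·1260² = 1 ✓
(x_2, y_2) = (12151·12151 + 93·1260·1260, 12151·1260 + 1260·12151) = (295293601, 30620520)
(x_3, y_3) = (12151·295293601 + 93·1260·30620520, 12151·30620520 + 1260·295293601) = (7176225079351, 744139875780)
(x_4, y_4) = (12151·7176225079351 + 93·1260·744139875780, 12151·744139875780 + 1260·7176225079351) = (174396621583094401, 18084087230585040)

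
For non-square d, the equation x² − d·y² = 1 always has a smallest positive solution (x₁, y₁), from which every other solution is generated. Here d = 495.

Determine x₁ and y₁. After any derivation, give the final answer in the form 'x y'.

89 4

√495 → a₀=22, period (4,44); ℓ=2 even so k=1
k=0  a_k=22  p_k/q_k = 22/1
k=1  a_k=4  p_k/q_k = 89/4
→ (89, 4).  Check: 89²=7921, 495·4²=7920, difference 1.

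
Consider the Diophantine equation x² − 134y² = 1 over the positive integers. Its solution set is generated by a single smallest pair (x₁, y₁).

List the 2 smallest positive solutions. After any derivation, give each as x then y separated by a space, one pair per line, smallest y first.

[11; 1,1,2,1,3,…,1,1,22] for √134; ℓ=14 ⇒ convergent index 13
a_0=11:  p_0=11·1+0=11,  q_0=11·0+1=1
…
a_8=1:  p_8=1·4121+382=4503,  q_8=1·356+33=389
a_9=3:  p_9=3·4503+4121=17630,  q_9=3·389+356=1523
…
a_11=2:  p_11=2·22133+17630=61896,  q_11=2·1912+1523=5347
a_12=1:  p_12=1·61896+22133=84029,  q_12=1·5347+1912=7259
a_13=1:  p_13=1·84029+61896=145925,  q_13=1·7259+5347=12606
→ (145925, 12606).  Check: 145925²=21294105625, 134·12606²=21294105624, difference 1.
(145925+12606√134)^2 = 42588211249 + 3679061100√134

145925 12606
42588211249 3679061100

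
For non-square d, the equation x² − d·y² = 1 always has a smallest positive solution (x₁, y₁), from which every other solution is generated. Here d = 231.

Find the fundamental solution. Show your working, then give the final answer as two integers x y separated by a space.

76 5

√231 = [15; 5,30, …], period ℓ=2 (even) → k=1
step 0: (15, 1)  from 15·(1,0) + (0,1)
step 1: (76, 5)  from 5·(15,1) + (1,0)
→ (76, 5).  Check: 76²=5776, 231·5²=5775, difference 1.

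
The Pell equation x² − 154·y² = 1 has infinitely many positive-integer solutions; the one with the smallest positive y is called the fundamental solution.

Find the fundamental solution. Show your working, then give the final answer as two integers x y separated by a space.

[12; 2,2,3,1,2,1,3,2,2,24] for √154; ℓ=10 ⇒ convergent index 9
i=0: a=12 ⇒ p=12, q=1
i=1: a=2 ⇒ p=25, q=2
…
i=4: a=1 ⇒ p=273, q=22
…
i=6: a=1 ⇒ p=1030, q=83
i=7: a=3 ⇒ p=3847, q=310
i=8: a=2 ⇒ p=8724, q=703
i=9: a=2 ⇒ p=21295, q=1716
(x₁, y₁) = (21295, 1716);  21295² − 154·1716² = 1 ✓

21295 1716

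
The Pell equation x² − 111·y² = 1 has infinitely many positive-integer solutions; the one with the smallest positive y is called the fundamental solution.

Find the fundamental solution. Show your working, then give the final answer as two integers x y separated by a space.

295 28

√111 → a₀=10, period (1,1,6,1,1,20); ℓ=6 even so k=5
k=0  a_k=10  p_k/q_k = 10/1
…
k=2  a_k=1  p_k/q_k = 21/2
k=3  a_k=6  p_k/q_k = 137/13
k=4  a_k=1  p_k/q_k = 158/15
k=5  a_k=1  p_k/q_k = 295/28
fundamental: x₁=295, y₁=28  (since 87025 − 111·784 = 1)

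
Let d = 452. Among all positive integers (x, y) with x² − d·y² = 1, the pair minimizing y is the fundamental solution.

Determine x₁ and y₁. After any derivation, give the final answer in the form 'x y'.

1204353 56648

[21; 3,1,5,3,10,3,5,1,3,42] for √452; ℓ=10 ⇒ convergent index 9
a_0=21:  p_0=21·1+0=21,  q_0=21·0+1=1
a_1=3:  p_1=3·21+1=64,  q_1=3·1+0=3
a_2=1:  p_2=1·64+21=85,  q_2=1·3+1=4
a_3=5:  p_3=5·85+64=489,  q_3=5·4+3=23
a_4=3:  p_4=3·489+85=1552,  q_4=3·23+4=73
a_5=10:  p_5=10·1552+489=16009,  q_5=10·73+23=753
a_6=3:  p_6=3·16009+1552=49579,  q_6=3·753+73=2332
a_7=5:  p_7=5·49579+16009=263904,  q_7=5·2332+753=12413
a_8=1:  p_8=1·263904+49579=313483,  q_8=1·12413+2332=14745
a_9=3:  p_9=3·313483+263904=1204353,  q_9=3·14745+12413=56648
fundamental: x₁=1204353, y₁=56648  (since 1450466148609 − 452·3208995904 = 1)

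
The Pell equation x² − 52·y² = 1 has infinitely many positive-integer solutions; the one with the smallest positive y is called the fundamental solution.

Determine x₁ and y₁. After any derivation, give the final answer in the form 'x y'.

[7; 4,1,2,1,4,14] for √52; ℓ=6 ⇒ convergent index 5
a_0=7:  p_0=7·1+0=7,  q_0=7·0+1=1
a_1=4:  p_1=4·7+1=29,  q_1=4·1+0=4
a_2=1:  p_2=1·29+7=36,  q_2=1·4+1=5
a_3=2:  p_3=2·36+29=101,  q_3=2·5+4=14
a_4=1:  p_4=1·101+36=137,  q_4=1·14+5=19
a_5=4:  p_5=4·137+101=649,  q_5=4·19+14=90
fundamental: x₁=649, y₁=90  (since 421201 − 52·8100 = 1)

649 90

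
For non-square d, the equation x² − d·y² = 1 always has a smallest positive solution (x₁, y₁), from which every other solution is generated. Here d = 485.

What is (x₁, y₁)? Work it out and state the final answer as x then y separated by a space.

[22; 44] for √485; ℓ=1 ⇒ convergent index 1
i=0: a=22 ⇒ p=22, q=1
i=1: a=44 ⇒ p=969, q=44
→ (969, 44).  Check: 969²=938961, 485·44²=938960, difference 1.

969 44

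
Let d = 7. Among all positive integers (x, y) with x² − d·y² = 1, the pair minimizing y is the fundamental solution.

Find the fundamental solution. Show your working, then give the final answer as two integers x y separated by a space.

8 3

√7 = [2; 1,1,1,4, …], period ℓ=4 (even) → k=3
i=0: a=2 ⇒ p=2, q=1
i=1: a=1 ⇒ p=3, q=1
i=2: a=1 ⇒ p=5, q=2
i=3: a=1 ⇒ p=8, q=3
→ (8, 3).  Check: 8²=64, 7·3²=63, difference 1.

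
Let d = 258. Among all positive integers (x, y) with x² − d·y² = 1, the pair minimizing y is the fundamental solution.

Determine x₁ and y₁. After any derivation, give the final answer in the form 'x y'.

d=258: √d = [16; 16,32] (ℓ=2, even), read p_1/q_1
a_0=16:  p_0=16·1+0=16,  q_0=16·0+1=1
a_1=16:  p_1=16·16+1=257,  q_1=16·1+0=16
fundamental: x₁=257, y₁=16  (since 66049 − 258·256 = 1)

257 16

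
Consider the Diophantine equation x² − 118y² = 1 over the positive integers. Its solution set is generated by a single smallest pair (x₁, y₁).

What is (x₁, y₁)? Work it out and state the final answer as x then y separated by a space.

306917 28254

√118 → a₀=10, period (1,6,3,2,10,2,3,6,1,20); ℓ=10 even so k=9
i=0: a=10 ⇒ p=10, q=1
…
i=3: a=3 ⇒ p=239, q=22
…
i=8: a=6 ⇒ p=264802, q=24377
i=9: a=1 ⇒ p=306917, q=28254
→ (306917, 28254).  Check: 306917²=94198044889, 118·28254²=94198044888, difference 1.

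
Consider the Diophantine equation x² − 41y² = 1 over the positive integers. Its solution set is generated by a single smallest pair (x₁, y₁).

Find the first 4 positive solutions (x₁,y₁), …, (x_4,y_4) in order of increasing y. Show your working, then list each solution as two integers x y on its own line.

d=41: √d = [6; 2,2,12] (ℓ=3, odd), read p_5/q_5
a_0=6:  p_0=6·1+0=6,  q_0=6·0+1=1
a_1=2:  p_1=2·6+1=13,  q_1=2·1+0=2
a_2=2:  p_2=2·13+6=32,  q_2=2·2+1=5
a_3=12:  p_3=12·32+13=397,  q_3=12·5+2=62
a_4=2:  p_4=2·397+32=826,  q_4=2·62+5=129
a_5=2:  p_5=2·826+397=2049,  q_5=2·129+62=320
→ (2049, 320).  Check: 2049²=4198401, 41·320²=4198400, difference 1.
(2049+320√41)^2 = 8396801 + 1311360√41
(2049+320√41)^3 = 34410088449 + 5373952960√41
(2049+320√41)^4 = 141012534067201 + 22022457918720√41

2049 320
8396801 1311360
34410088449 5373952960
141012534067201 22022457918720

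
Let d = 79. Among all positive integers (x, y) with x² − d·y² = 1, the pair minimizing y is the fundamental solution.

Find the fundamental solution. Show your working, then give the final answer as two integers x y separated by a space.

√79 = [8; 1,7,1,16, …], period ℓ=4 (even) → k=3
k=0  a_k=8  p_k/q_k = 8/1
k=1  a_k=1  p_k/q_k = 9/1
k=2  a_k=7  p_k/q_k = 71/8
k=3  a_k=1  p_k/q_k = 80/9
(x₁, y₁) = (80, 9);  80² − 79·9² = 1 ✓

80 9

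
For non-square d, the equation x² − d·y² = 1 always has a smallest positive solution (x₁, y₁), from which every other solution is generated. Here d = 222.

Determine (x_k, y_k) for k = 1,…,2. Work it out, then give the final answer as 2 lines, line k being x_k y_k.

√222 → a₀=14, period (1,8,1,28); ℓ=4 even so k=3
i=0: a=14 ⇒ p=14, q=1
…
i=2: a=8 ⇒ p=134, q=9
i=3: a=1 ⇒ p=149, q=10
fundamental: x₁=149, y₁=10  (since 22201 − 222·100 = 1)
(x_2, y_2) = (149·149 + 222·10·10, 149·10 + 10·149) = (44401, 2980)

149 10
44401 2980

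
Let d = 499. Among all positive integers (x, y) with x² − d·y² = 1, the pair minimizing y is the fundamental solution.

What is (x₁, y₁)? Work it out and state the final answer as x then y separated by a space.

[22; 2,1,21,1,2,44] for √499; ℓ=6 ⇒ convergent index 5
step 0: (22, 1)  from 22·(1,0) + (0,1)
step 1: (45, 2)  from 2·(22,1) + (1,0)
…
step 4: (1519, 68)  from 1·(1452,65) + (67,3)
step 5: (4490, 201)  from 2·(1519,68) + (1452,65)
→ (4490, 201).  Check: 4490²=20160100, 499·201²=20160099, difference 1.

4490 201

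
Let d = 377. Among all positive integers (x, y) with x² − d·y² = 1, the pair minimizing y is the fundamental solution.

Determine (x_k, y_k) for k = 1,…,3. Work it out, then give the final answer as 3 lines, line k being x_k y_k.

[19; 2,2,2,38] for √377; ℓ=4 ⇒ convergent index 3
a_0=19:  p_0=19·1+0=19,  q_0=19·0+1=1
…
a_2=2:  p_2=2·39+19=97,  q_2=2·2+1=5
a_3=2:  p_3=2·97+39=233,  q_3=2·5+2=12
→ (233, 12).  Check: 233²=54289, 377·12²=54288, difference 1.
k=2:  x_2 = 233·233+377·12·12 = 108577,  y_2 = 233·12+12·233 = 5592
k=3:  x_3 = 233·108577+377·12·5592 = 50596649,  y_3 = 233·5592+12·108577 = 2605860

233 12
108577 5592
50596649 2605860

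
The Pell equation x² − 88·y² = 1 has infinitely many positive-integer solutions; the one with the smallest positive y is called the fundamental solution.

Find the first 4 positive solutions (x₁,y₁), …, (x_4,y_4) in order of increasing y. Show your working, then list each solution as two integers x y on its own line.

197 21
77617 8274
30580901 3259935
12048797377 1284406116

√88 → a₀=9, period (2,1,1,1,2,18); ℓ=6 even so k=5
a_0=9:  p_0=9·1+0=9,  q_0=9·0+1=1
a_1=2:  p_1=2·9+1=19,  q_1=2·1+0=2
a_2=1:  p_2=1·19+9=28,  q_2=1·2+1=3
a_3=1:  p_3=1·28+19=47,  q_3=1·3+2=5
a_4=1:  p_4=1·47+28=75,  q_4=1·5+3=8
a_5=2:  p_5=2·75+47=197,  q_5=2·8+5=21
(x₁, y₁) = (197, 21);  197² − 88·21² = 1 ✓
n=2: (197,21)∘(197,21) = (197·197+88·21·21, 197·21+21·197) = (77617,8274)
n=3: (77617,8274)∘(197,21) = (197·77617+88·21·8274, 197·8274+21·77617) = (30580901,3259935)
n=4: (30580901,3259935)∘(197,21) = (197·30580901+88·21·3259935, 197·3259935+21·30580901) = (12048797377,1284406116)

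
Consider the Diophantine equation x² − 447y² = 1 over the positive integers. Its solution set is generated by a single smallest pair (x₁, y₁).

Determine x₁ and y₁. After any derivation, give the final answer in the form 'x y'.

√447 → a₀=21, period (7,42); ℓ=2 even so k=1
step 0: (21, 1)  from 21·(1,0) + (0,1)
step 1: (148, 7)  from 7·(21,1) + (1,0)
fundamental: x₁=148, y₁=7  (since 21904 − 447·49 = 1)

148 7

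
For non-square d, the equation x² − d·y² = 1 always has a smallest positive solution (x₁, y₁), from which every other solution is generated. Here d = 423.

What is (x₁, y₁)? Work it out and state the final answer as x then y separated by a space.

√423 = [20; 1,1,3,4,3,1,1,40, …], period ℓ=8 (even) → k=7
i=0: a=20 ⇒ p=20, q=1
i=1: a=1 ⇒ p=21, q=1
i=2: a=1 ⇒ p=41, q=2
…
i=5: a=3 ⇒ p=1995, q=97
i=6: a=1 ⇒ p=2612, q=127
i=7: a=1 ⇒ p=4607, q=224
→ (4607, 224).  Check: 4607²=21224449, 423·224²=21224448, difference 1.

4607 224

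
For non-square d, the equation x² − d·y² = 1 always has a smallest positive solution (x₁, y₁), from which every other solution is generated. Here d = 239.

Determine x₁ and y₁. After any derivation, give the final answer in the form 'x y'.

√239 → a₀=15, period (2,5,1,2,4,15,4,2,1,5,2,30); ℓ=12 even so k=11
i=0: a=15 ⇒ p=15, q=1
i=1: a=2 ⇒ p=31, q=2
i=2: a=5 ⇒ p=170, q=11
i=3: a=1 ⇒ p=201, q=13
i=4: a=2 ⇒ p=572, q=37
…
i=7: a=4 ⇒ p=154117, q=9969
i=8: a=2 ⇒ p=346141, q=22390
i=9: a=1 ⇒ p=500258, q=32359
i=10: a=5 ⇒ p=2847431, q=184185
i=11: a=2 ⇒ p=6195120, q=400729
fundamental: x₁=6195120, y₁=400729  (since 38379511814400 − 239·160583731441 = 1)

6195120 400729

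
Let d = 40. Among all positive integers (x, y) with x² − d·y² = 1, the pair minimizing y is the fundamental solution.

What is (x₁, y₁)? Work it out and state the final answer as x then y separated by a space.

[6; 3,12] for √40; ℓ=2 ⇒ convergent index 1
i=0: a=6 ⇒ p=6, q=1
i=1: a=3 ⇒ p=19, q=3
(x₁, y₁) = (19, 3);  19² − 40·3² = 1 ✓

19 3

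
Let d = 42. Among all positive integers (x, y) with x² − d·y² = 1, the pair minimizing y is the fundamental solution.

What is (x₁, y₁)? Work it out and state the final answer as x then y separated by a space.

[6; 2,12] for √42; ℓ=2 ⇒ convergent index 1
step 0: (6, 1)  from 6·(1,0) + (0,1)
step 1: (13, 2)  from 2·(6,1) + (1,0)
fundamental: x₁=13, y₁=2  (since 169 − 42·4 = 1)

13 2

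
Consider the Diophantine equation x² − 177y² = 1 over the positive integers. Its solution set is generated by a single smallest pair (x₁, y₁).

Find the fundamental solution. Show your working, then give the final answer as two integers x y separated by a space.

62423 4692

√177 → a₀=13, period (3,3,2,8,2,3,3,26); ℓ=8 even so k=7
i=0: a=13 ⇒ p=13, q=1
i=1: a=3 ⇒ p=40, q=3
i=2: a=3 ⇒ p=133, q=10
…
i=4: a=8 ⇒ p=2581, q=194
…
i=6: a=3 ⇒ p=18985, q=1427
i=7: a=3 ⇒ p=62423, q=4692
→ (62423, 4692).  Check: 62423²=3896630929, 177·4692²=3896630928, difference 1.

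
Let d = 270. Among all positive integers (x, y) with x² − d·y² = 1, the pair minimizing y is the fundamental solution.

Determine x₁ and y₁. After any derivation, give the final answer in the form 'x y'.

5291 322

√270 = [16; 2,3,6,3,2,32, …], period ℓ=6 (even) → k=5
a_0=16:  p_0=16·1+0=16,  q_0=16·0+1=1
…
a_2=3:  p_2=3·33+16=115,  q_2=3·2+1=7
a_3=6:  p_3=6·115+33=723,  q_3=6·7+2=44
a_4=3:  p_4=3·723+115=2284,  q_4=3·44+7=139
a_5=2:  p_5=2·2284+723=5291,  q_5=2·139+44=322
→ (5291, 322).  Check: 5291²=27994681, 270·322²=27994680, difference 1.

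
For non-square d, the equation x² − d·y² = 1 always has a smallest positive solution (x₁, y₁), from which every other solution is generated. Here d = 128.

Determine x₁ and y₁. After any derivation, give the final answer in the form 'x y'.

577 51

√128 → a₀=11, period (3,5,3,22); ℓ=4 even so k=3
i=0: a=11 ⇒ p=11, q=1
…
i=2: a=5 ⇒ p=181, q=16
i=3: a=3 ⇒ p=577, q=51
→ (577, 51).  Check: 577²=332929, 128·51²=332928, difference 1.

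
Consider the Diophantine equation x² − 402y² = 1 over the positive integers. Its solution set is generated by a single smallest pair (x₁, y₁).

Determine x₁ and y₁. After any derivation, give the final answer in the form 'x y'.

401 20

√402 = [20; 20,40, …], period ℓ=2 (even) → k=1
a_0=20:  p_0=20·1+0=20,  q_0=20·0+1=1
a_1=20:  p_1=20·20+1=401,  q_1=20·1+0=20
(x₁, y₁) = (401, 20);  401² − 402·20² = 1 ✓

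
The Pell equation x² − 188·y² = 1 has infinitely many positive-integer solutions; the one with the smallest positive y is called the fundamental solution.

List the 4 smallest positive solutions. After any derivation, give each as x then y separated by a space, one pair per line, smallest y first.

[13; 1,2,2,6,2,2,1,26] for √188; ℓ=8 ⇒ convergent index 7
a_0=13:  p_0=13·1+0=13,  q_0=13·0+1=1
a_1=1:  p_1=1·13+1=14,  q_1=1·1+0=1
a_2=2:  p_2=2·14+13=41,  q_2=2·1+1=3
a_3=2:  p_3=2·41+14=96,  q_3=2·3+1=7
a_4=6:  p_4=6·96+41=617,  q_4=6·7+3=45
…
a_6=2:  p_6=2·1330+617=3277,  q_6=2·97+45=239
a_7=1:  p_7=1·3277+1330=4607,  q_7=1·239+97=336
fundamental: x₁=4607, y₁=336  (since 21224449 − 188·112896 = 1)
(x_2, y_2) = (4607·4607 + 188·336·336, 4607·336 + 336·4607) = (42448897, 3095904)
(x_3, y_3) = (4607·42448897 + 188·336·3095904, 4607·3095904 + 336·42448897) = (391124132351, 28525659120)
(x_4, y_4) = (4607·391124132351 + 188·336·28525659120, 4607·28525659120 + 336·391124132351) = (3603817713033217, 262835420035776)

4607 336
42448897 3095904
391124132351 28525659120
3603817713033217 262835420035776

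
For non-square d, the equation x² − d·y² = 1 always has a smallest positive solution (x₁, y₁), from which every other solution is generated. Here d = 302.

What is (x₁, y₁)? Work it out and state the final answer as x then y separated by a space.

√302 = [17; 2,1,1,1,4,…,1,2,34, …], period ℓ=16 (even) → k=15
k=0  a_k=17  p_k/q_k = 17/1
…
k=4  a_k=1  p_k/q_k = 139/8
…
k=6  a_k=2  p_k/q_k = 1425/82
k=7  a_k=1  p_k/q_k = 2068/119
k=8  a_k=16  p_k/q_k = 34513/1986
…
k=10  a_k=2  p_k/q_k = 107675/6196
k=11  a_k=4  p_k/q_k = 467281/26889
k=12  a_k=1  p_k/q_k = 574956/33085
…
k=14  a_k=1  p_k/q_k = 1617193/93059
k=15  a_k=2  p_k/q_k = 4276623/246092
fundamental: x₁=4276623, y₁=246092  (since 18289504284129 − 302·60561272464 = 1)

4276623 246092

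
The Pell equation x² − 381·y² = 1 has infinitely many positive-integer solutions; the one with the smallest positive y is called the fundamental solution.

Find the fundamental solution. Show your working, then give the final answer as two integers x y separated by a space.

1015 52

√381 → a₀=19, period (1,1,12,1,1,38); ℓ=6 even so k=5
step 0: (19, 1)  from 19·(1,0) + (0,1)
step 1: (20, 1)  from 1·(19,1) + (1,0)
…
step 3: (488, 25)  from 12·(39,2) + (20,1)
step 4: (527, 27)  from 1·(488,25) + (39,2)
step 5: (1015, 52)  from 1·(527,27) + (488,25)
fundamental: x₁=1015, y₁=52  (since 1030225 − 381·2704 = 1)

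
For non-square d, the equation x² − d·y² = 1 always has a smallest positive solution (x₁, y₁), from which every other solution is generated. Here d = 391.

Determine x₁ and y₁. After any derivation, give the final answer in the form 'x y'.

√391 = [19; 1,3,2,2,1,…,3,1,38, …], period ℓ=16 (even) → k=15
a_0=19:  p_0=19·1+0=19,  q_0=19·0+1=1
…
a_2=3:  p_2=3·20+19=79,  q_2=3·1+1=4
a_3=2:  p_3=2·79+20=178,  q_3=2·4+1=9
a_4=2:  p_4=2·178+79=435,  q_4=2·9+4=22
…
a_6=1:  p_6=1·613+435=1048,  q_6=1·31+22=53
…
a_9=2:  p_9=2·52519+2709=107747,  q_9=2·2656+137=5449
a_10=1:  p_10=1·107747+52519=160266,  q_10=1·5449+2656=8105
a_11=1:  p_11=1·160266+107747=268013,  q_11=1·8105+5449=13554
a_12=2:  p_12=2·268013+160266=696292,  q_12=2·13554+8105=35213
a_13=2:  p_13=2·696292+268013=1660597,  q_13=2·35213+13554=83980
a_14=3:  p_14=3·1660597+696292=5678083,  q_14=3·83980+35213=287153
a_15=1:  p_15=1·5678083+1660597=7338680,  q_15=1·287153+83980=371133
fundamental: x₁=7338680, y₁=371133  (since 53856224142400 − 391·137739703689 = 1)

7338680 371133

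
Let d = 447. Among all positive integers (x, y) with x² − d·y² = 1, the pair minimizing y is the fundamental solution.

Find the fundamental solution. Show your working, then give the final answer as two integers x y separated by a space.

148 7

d=447: √d = [21; 7,42] (ℓ=2, even), read p_1/q_1
a_0=21:  p_0=21·1+0=21,  q_0=21·0+1=1
a_1=7:  p_1=7·21+1=148,  q_1=7·1+0=7
(x₁, y₁) = (148, 7);  148² − 447·7² = 1 ✓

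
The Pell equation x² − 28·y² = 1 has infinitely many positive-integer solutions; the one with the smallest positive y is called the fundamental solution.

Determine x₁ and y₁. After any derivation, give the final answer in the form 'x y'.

√28 = [5; 3,2,3,10, …], period ℓ=4 (even) → k=3
step 0: (5, 1)  from 5·(1,0) + (0,1)
step 1: (16, 3)  from 3·(5,1) + (1,0)
step 2: (37, 7)  from 2·(16,3) + (5,1)
step 3: (127, 24)  from 3·(37,7) + (16,3)
fundamental: x₁=127, y₁=24  (since 16129 − 28·576 = 1)

127 24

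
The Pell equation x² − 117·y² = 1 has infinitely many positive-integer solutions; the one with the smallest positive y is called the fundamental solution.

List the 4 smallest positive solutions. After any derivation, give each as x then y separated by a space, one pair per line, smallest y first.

√117 = [10; 1,4,2,4,1,20, …], period ℓ=6 (even) → k=5
k=0  a_k=10  p_k/q_k = 10/1
k=1  a_k=1  p_k/q_k = 11/1
k=2  a_k=4  p_k/q_k = 54/5
k=3  a_k=2  p_k/q_k = 119/11
k=4  a_k=4  p_k/q_k = 530/49
k=5  a_k=1  p_k/q_k = 649/60
fundamental: x₁=649, y₁=60  (since 421201 − 117·3600 = 1)
(x_2, y_2) = (649·649 + 117·60·60, 649·60 + 60·649) = (842401, 77880)
(x_3, y_3) = (649·842401 + 117·60·77880, 649·77880 + 60·842401) = (1093435849, 101088180)
(x_4, y_4) = (649·1093435849 + 117·60·101088180, 649·101088180 + 60·1093435849) = (1419278889601, 131212379760)

649 60
842401 77880
1093435849 101088180
1419278889601 131212379760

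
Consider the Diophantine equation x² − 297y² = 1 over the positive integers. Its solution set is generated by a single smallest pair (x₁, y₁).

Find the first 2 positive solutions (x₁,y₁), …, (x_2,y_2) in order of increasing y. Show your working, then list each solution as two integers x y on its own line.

48599 2820
4723725601 274098360

√297 → a₀=17, period (4,3,1,1,2,1,1,3,4,34); ℓ=10 even so k=9
k=0  a_k=17  p_k/q_k = 17/1
k=1  a_k=4  p_k/q_k = 69/4
k=2  a_k=3  p_k/q_k = 224/13
…
k=6  a_k=1  p_k/q_k = 1844/107
…
k=8  a_k=3  p_k/q_k = 11357/659
k=9  a_k=4  p_k/q_k = 48599/2820
fundamental: x₁=48599, y₁=2820  (since 2361862801 − 297·7952400 = 1)
(48599+2820√297)^2 = 4723725601 + 274098360√297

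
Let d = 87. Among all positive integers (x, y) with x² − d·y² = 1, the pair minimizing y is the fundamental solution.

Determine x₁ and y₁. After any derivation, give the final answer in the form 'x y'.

28 3

[9; 3,18] for √87; ℓ=2 ⇒ convergent index 1
k=0  a_k=9  p_k/q_k = 9/1
k=1  a_k=3  p_k/q_k = 28/3
fundamental: x₁=28, y₁=3  (since 784 − 87·9 = 1)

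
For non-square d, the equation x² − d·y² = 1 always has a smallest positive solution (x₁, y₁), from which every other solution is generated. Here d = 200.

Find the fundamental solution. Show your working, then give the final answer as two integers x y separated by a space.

99 7

d=200: √d = [14; 7,28] (ℓ=2, even), read p_1/q_1
a_0=14:  p_0=14·1+0=14,  q_0=14·0+1=1
a_1=7:  p_1=7·14+1=99,  q_1=7·1+0=7
→ (99, 7).  Check: 99²=9801, 200·7²=9800, difference 1.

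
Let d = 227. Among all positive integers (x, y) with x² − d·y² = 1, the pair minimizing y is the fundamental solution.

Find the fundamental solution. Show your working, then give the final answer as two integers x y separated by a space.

226 15

√227 = [15; 15,30, …], period ℓ=2 (even) → k=1
step 0: (15, 1)  from 15·(1,0) + (0,1)
step 1: (226, 15)  from 15·(15,1) + (1,0)
→ (226, 15).  Check: 226²=51076, 227·15²=51075, difference 1.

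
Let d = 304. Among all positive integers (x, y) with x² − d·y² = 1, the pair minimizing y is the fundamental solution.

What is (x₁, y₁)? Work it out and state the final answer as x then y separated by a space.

d=304: √d = [17; 2,3,2,1,1,1,1,1,2,3,2,34] (ℓ=12, even), read p_11/q_11
step 0: (17, 1)  from 17·(1,0) + (0,1)
…
step 2: (122, 7)  from 3·(35,2) + (17,1)
…
step 4: (401, 23)  from 1·(279,16) + (122,7)
…
step 6: (1081, 62)  from 1·(680,39) + (401,23)
…
step 8: (2842, 163)  from 1·(1761,101) + (1081,62)
step 9: (7445, 427)  from 2·(2842,163) + (1761,101)
step 10: (25177, 1444)  from 3·(7445,427) + (2842,163)
step 11: (57799, 3315)  from 2·(25177,1444) + (7445,427)
fundamental: x₁=57799, y₁=3315  (since 3340724401 − 304·10989225 = 1)

57799 3315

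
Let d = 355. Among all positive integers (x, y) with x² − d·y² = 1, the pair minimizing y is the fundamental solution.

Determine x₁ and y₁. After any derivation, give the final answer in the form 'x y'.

954809 50676

d=355: √d = [18; 1,5,3,3,1,6,1,3,3,5,1,36] (ℓ=12, even), read p_11/q_11
step 0: (18, 1)  from 18·(1,0) + (0,1)
…
step 4: (1187, 63)  from 3·(358,19) + (113,6)
step 5: (1545, 82)  from 1·(1187,63) + (358,19)
step 6: (10457, 555)  from 6·(1545,82) + (1187,63)
…
step 8: (46463, 2466)  from 3·(12002,637) + (10457,555)
…
step 10: (803418, 42641)  from 5·(151391,8035) + (46463,2466)
step 11: (954809, 50676)  from 1·(803418,42641) + (151391,8035)
fundamental: x₁=954809, y₁=50676  (since 911660226481 − 355·2568056976 = 1)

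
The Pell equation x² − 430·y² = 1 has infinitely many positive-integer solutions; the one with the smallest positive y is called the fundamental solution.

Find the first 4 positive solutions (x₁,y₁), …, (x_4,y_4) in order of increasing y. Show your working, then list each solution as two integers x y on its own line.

√430 = [20; 1,2,1,3,1,…,2,1,40, …], period ℓ=14 (even) → k=13
k=0  a_k=20  p_k/q_k = 20/1
…
k=2  a_k=2  p_k/q_k = 62/3
…
k=4  a_k=3  p_k/q_k = 311/15
k=5  a_k=1  p_k/q_k = 394/19
…
k=7  a_k=8  p_k/q_k = 21794/1051
…
k=9  a_k=1  p_k/q_k = 155233/7486
k=10  a_k=3  p_k/q_k = 599138/28893
k=11  a_k=1  p_k/q_k = 754371/36379
k=12  a_k=2  p_k/q_k = 2107880/101651
k=13  a_k=1  p_k/q_k = 2862251/138030
(x₁, y₁) = (2862251, 138030);  2862251² − 430·138030² = 1 ✓
n=2: (2862251,138030)∘(2862251,138030) = (2862251·2862251+430·138030·138030, 2862251·138030+138030·2862251) = (16384961574001,790153011060)
n=3: (16384961574001,790153011060)∘(2862251,138030) = (2862251·16384961574001+430·138030·790153011060, 2862251·790153011060+138030·16384961574001) = (93795745300289010251,4523232492118854090)
n=4: (93795745300289010251,4523232492118854090)∘(2862251,138030) = (2862251·93795745300289010251+430·138030·4523232492118854090, 2862251·4523232492118854090+138030·93795745300289010251) = (536933931562978654798296001,25893253447598574322902120)

2862251 138030
16384961574001 790153011060
93795745300289010251 4523232492118854090
536933931562978654798296001 25893253447598574322902120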